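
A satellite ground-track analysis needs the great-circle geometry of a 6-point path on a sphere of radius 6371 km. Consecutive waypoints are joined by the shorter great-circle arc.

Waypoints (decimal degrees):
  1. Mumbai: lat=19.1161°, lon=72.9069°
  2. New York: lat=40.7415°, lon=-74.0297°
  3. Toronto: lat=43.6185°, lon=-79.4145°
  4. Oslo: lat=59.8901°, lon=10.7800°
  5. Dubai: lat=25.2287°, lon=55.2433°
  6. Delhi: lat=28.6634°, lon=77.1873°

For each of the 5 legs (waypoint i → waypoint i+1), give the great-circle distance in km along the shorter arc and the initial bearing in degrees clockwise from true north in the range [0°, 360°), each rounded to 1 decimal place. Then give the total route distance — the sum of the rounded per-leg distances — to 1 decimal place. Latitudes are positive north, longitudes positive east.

Leg 1: φ1=0.3336389, φ2=0.7110733, Δφ=0.3774344, Δλ=-2.5645275 rad; a=sin²(Δφ/2)+cosφ1·cosφ2·sin²(Δλ/2)=0.6931130930; c=2·atan2(√a, √(1-a))=1.967333117; dist=6371·c=12533.879 ≈ 12533.9 km; running total=12533.9 km
Leg 1 bearing: y=sinΔλ·cosφ2=-0.41335507, x=cosφ1·sinφ2-sinφ1·cosφ2·cosΔλ=0.82460107; θ=atan2(y, x)=-26.6236° <0 so +360° → 333.3764° ≈ 333.4°
Leg 2: φ1=0.7110733, φ2=0.7612864, Δφ=0.0502131, Δλ=-0.0939825 rad; a=sin²(Δφ/2)+cosφ1·cosφ2·sin²(Δλ/2)=0.0018405199; c=2·atan2(√a, √(1-a))=0.085828904; dist=6371·c=546.816 ≈ 546.8 km; running total=13080.7 km
Leg 2 bearing: y=sinΔλ·cosφ2=-0.06793843, x=cosφ1·sinφ2-sinφ1·cosφ2·cosΔλ=0.05227714; θ=atan2(y, x)=-52.4225° <0 so +360° → 307.5775° ≈ 307.6°
Leg 3: φ1=0.7612864, φ2=1.0452794, Δφ=0.2839930, Δλ=1.5741910 rad; a=sin²(Δφ/2)+cosφ1·cosφ2·sin²(Δλ/2)=0.2022325288; c=2·atan2(√a, √(1-a))=0.932864936; dist=6371·c=5943.283 ≈ 5943.3 km; running total=19024.0 km
Leg 3 bearing: y=sinΔλ·cosφ2=0.50165733, x=cosφ1·sinφ2-sinφ1·cosφ2·cosΔλ=0.62743769; θ=atan2(y, x)=38.6435° ≈ 38.6°
Leg 4: φ1=1.0452794, φ2=0.4403239, Δφ=-0.6049556, Δλ=0.7760310 rad; a=sin²(Δφ/2)+cosφ1·cosφ2·sin²(Δλ/2)=0.1536991931; c=2·atan2(√a, √(1-a))=0.805706751; dist=6371·c=5133.158 ≈ 5133.2 km; running total=24157.2 km
Leg 4 bearing: y=sinΔλ·cosφ2=0.63363868, x=cosφ1·sinφ2-sinφ1·cosφ2·cosΔλ=-0.34468105; θ=atan2(y, x)=118.5449° ≈ 118.5°
Leg 5: φ1=0.4403239, φ2=0.5002707, Δφ=0.0599468, Δλ=0.3829951 rad; a=sin²(Δφ/2)+cosφ1·cosφ2·sin²(Δλ/2)=0.0296521183; c=2·atan2(√a, √(1-a))=0.346120939; dist=6371·c=2205.137 ≈ 2205.1 km; running total=26362.3 km
Leg 5 bearing: y=sinΔλ·cosφ2=0.32790427, x=cosφ1·sinφ2-sinφ1·cosφ2·cosΔλ=0.08700731; θ=atan2(y, x)=75.1394° ≈ 75.1°

Leg 1: dist=12533.9 km, bearing=333.4°
Leg 2: dist=546.8 km, bearing=307.6°
Leg 3: dist=5943.3 km, bearing=38.6°
Leg 4: dist=5133.2 km, bearing=118.5°
Leg 5: dist=2205.1 km, bearing=75.1°
Total: 26362.3 km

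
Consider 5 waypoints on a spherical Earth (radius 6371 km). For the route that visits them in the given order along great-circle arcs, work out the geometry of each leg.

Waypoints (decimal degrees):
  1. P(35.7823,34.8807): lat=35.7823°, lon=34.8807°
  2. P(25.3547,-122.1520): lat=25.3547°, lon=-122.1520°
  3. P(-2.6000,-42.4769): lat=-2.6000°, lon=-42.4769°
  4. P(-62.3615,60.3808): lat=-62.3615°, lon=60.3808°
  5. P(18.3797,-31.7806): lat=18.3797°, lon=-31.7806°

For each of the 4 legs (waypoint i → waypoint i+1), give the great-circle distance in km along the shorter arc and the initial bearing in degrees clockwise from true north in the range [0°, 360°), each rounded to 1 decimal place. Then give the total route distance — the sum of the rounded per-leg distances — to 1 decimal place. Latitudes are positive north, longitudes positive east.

Leg 1: dist=12801.4 km, bearing=337.1°
Leg 2: dist=9097.4 km, bearing=96.8°
Leg 3: dist=10408.8 km, bearing=153.1°
Leg 4: dist=11921.6 km, bearing=276.9°
Total: 44229.2 km

Leg 1: φ1=0.6245189, φ2=0.4425230, Δφ=-0.1819960, Δλ=-2.7407376 rad; a=sin²(Δφ/2)+cosφ1·cosφ2·sin²(Δλ/2)=0.7123011791; c=2·atan2(√a, √(1-a))=2.009318968; dist=6371·c=12801.371 ≈ 12801.4 km; running total=12801.4 km
Leg 1 bearing: y=sinΔλ·cosφ2=-0.35261881, x=cosφ1·sinφ2-sinφ1·cosφ2·cosΔλ=0.83389017; θ=atan2(y, x)=-22.9216° <0 so +360° → 337.0784° ≈ 337.1°
Leg 2: φ1=0.4425230, φ2=-0.0453786, Δφ=-0.4879016, Δλ=1.3905928 rad; a=sin²(Δφ/2)+cosφ1·cosφ2·sin²(Δλ/2)=0.4288133937; c=2·atan2(√a, √(1-a))=1.427937686; dist=6371·c=9097.391 ≈ 9097.4 km; running total=21898.8 km
Leg 2 bearing: y=sinΔλ·cosφ2=0.98279448, x=cosφ1·sinφ2-sinφ1·cosφ2·cosΔλ=-0.11766427; θ=atan2(y, x)=96.8272° ≈ 96.8°
Leg 3: φ1=-0.0453786, φ2=-1.0884135, Δφ=-1.0430349, Δλ=1.7952055 rad; a=sin²(Δφ/2)+cosφ1·cosφ2·sin²(Δλ/2)=0.5314684849; c=2·atan2(√a, √(1-a))=1.633774920; dist=6371·c=10408.780 ≈ 10408.8 km; running total=32307.6 km
Leg 3 bearing: y=sinΔλ·cosφ2=0.45225969, x=cosφ1·sinφ2-sinφ1·cosφ2·cosΔλ=-0.88966292; θ=atan2(y, x)=153.0535° ≈ 153.1°
Leg 4: φ1=-1.0884135, φ2=0.3207863, Δφ=1.4091998, Δλ=-1.6085199 rad; a=sin²(Δφ/2)+cosφ1·cosφ2·sin²(Δλ/2)=0.6479680647; c=2·atan2(√a, √(1-a))=1.871231724; dist=6371·c=11921.617 ≈ 11921.6 km; running total=44229.2 km
Leg 4 bearing: y=sinΔλ·cosφ2=-0.94831263, x=cosφ1·sinφ2-sinφ1·cosφ2·cosΔλ=0.11456422; θ=atan2(y, x)=-83.1116° <0 so +360° → 276.8884° ≈ 276.9°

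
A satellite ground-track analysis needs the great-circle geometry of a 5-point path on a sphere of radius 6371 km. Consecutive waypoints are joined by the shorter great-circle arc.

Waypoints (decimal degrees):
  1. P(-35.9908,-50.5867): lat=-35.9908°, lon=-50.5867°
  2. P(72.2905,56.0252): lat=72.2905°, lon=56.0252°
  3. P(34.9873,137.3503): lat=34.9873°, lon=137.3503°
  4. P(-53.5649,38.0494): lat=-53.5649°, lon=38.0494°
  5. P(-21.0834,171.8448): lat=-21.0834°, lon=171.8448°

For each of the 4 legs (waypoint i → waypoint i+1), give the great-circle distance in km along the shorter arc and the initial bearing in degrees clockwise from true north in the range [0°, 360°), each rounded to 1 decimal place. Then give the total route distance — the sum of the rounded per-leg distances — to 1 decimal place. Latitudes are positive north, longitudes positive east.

Leg 1: φ1=-0.6281580, φ2=1.2617072, Δφ=1.8898652, Δλ=1.8607287 rad; a=sin²(Δφ/2)+cosφ1·cosφ2·sin²(Δλ/2)=0.8150854210; c=2·atan2(√a, √(1-a))=2.252569546; dist=6371·c=14351.121 ≈ 14351.1 km; running total=14351.1 km
Leg 1 bearing: y=sinΔλ·cosφ2=0.29149506, x=cosφ1·sinφ2-sinφ1·cosφ2·cosΔλ=0.71966335; θ=atan2(y, x)=22.0501° ≈ 22.1°
Leg 2: φ1=1.2617072, φ2=0.6106436, Δφ=-0.6510637, Δλ=1.4193908 rad; a=sin²(Δφ/2)+cosφ1·cosφ2·sin²(Δλ/2)=0.2080944129; c=2·atan2(√a, √(1-a))=0.947381312; dist=6371·c=6035.766 ≈ 6035.8 km; running total=20386.9 km
Leg 2 bearing: y=sinΔλ·cosφ2=0.80990665, x=cosφ1·sinφ2-sinφ1·cosφ2·cosΔλ=0.05670737; θ=atan2(y, x)=85.9948° ≈ 86.0°
Leg 3: φ1=0.6106436, φ2=-0.9348839, Δφ=-1.5455274, Δλ=-1.7331277 rad; a=sin²(Δφ/2)+cosφ1·cosφ2·sin²(Δλ/2)=0.7699770456; c=2·atan2(√a, √(1-a))=2.141178892; dist=6371·c=13641.451 ≈ 13641.5 km; running total=34028.4 km
Leg 3 bearing: y=sinΔλ·cosφ2=-0.58610381, x=cosφ1·sinφ2-sinφ1·cosφ2·cosΔλ=-0.60409594; θ=atan2(y, x)=-135.8661° <0 so +360° → 224.1339° ≈ 224.1°
Leg 4: φ1=-0.9348839, φ2=-0.3679747, Δφ=0.5669091, Δλ=2.3351703 rad; a=sin²(Δφ/2)+cosφ1·cosφ2·sin²(Δλ/2)=0.5470555319; c=2·atan2(√a, √(1-a))=1.665046869; dist=6371·c=10608.014 ≈ 10608.0 km; running total=44636.4 km
Leg 4 bearing: y=sinΔλ·cosφ2=0.67349585, x=cosφ1·sinφ2-sinφ1·cosφ2·cosΔλ=-0.73317559; θ=atan2(y, x)=137.4294° ≈ 137.4°

Leg 1: dist=14351.1 km, bearing=22.1°
Leg 2: dist=6035.8 km, bearing=86.0°
Leg 3: dist=13641.5 km, bearing=224.1°
Leg 4: dist=10608.0 km, bearing=137.4°
Total: 44636.4 km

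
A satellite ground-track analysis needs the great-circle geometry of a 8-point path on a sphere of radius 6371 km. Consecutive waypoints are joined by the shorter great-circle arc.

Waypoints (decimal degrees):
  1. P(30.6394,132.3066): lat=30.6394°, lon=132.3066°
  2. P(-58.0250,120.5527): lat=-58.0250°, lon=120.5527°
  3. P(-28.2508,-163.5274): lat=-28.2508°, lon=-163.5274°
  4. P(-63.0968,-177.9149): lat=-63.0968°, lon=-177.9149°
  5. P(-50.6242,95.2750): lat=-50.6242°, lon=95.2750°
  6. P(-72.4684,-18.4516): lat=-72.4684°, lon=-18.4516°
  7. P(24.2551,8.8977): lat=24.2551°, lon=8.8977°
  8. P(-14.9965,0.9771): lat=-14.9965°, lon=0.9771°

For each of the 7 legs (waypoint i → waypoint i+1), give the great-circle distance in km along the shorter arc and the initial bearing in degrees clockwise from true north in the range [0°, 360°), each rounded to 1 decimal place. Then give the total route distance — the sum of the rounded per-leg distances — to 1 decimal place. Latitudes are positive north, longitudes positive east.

Leg 1: dist=9919.9 km, bearing=186.2°
Leg 2: dist=6560.8 km, bearing=94.6°
Leg 3: dist=4012.0 km, bearing=191.0°
Leg 4: dist=5019.9 km, bearing=243.3°
Leg 5: dist=5413.5 km, bearing=201.5°
Leg 6: dist=10952.5 km, bearing=25.1°
Leg 7: dist=4448.5 km, bearing=191.9°
Total: 46327.1 km

Leg 1: φ1=0.5347584, φ2=-1.0127273, Δφ=-1.5474857, Δλ=-0.2051443 rad; a=sin²(Δφ/2)+cosφ1·cosφ2·sin²(Δλ/2)=0.4931225535; c=2·atan2(√a, √(1-a))=1.557041000; dist=6371·c=9919.908 ≈ 9919.9 km; running total=9919.9 km
Leg 1 bearing: y=sinΔλ·cosφ2=-0.10787361, x=cosφ1·sinφ2-sinφ1·cosφ2·cosΔλ=-0.99406946; θ=atan2(y, x)=-173.8067° <0 so +360° → 186.1933° ≈ 186.2°
Leg 2: φ1=-1.0127273, φ2=-0.4930695, Δφ=0.5196578, Δλ=-4.9581331 rad; a=sin²(Δφ/2)+cosφ1·cosφ2·sin²(Δλ/2)=0.2425000043; c=2·atan2(√a, √(1-a))=1.029788688; dist=6371·c=6560.784 ≈ 6560.8 km; running total=16480.7 km
Leg 2 bearing: y=sinΔλ·cosφ2=0.85441935, x=cosφ1·sinφ2-sinφ1·cosφ2·cosΔλ=-0.06886644; θ=atan2(y, x)=94.6081° ≈ 94.6°
Leg 3: φ1=-0.4930695, φ2=-1.1012469, Δφ=-0.6081774, Δλ=-0.2511092 rad; a=sin²(Δφ/2)+cosφ1·cosφ2·sin²(Δλ/2)=0.0959049814; c=2·atan2(√a, √(1-a))=0.629724075; dist=6371·c=4011.972 ≈ 4012.0 km; running total=20492.7 km
Leg 3 bearing: y=sinΔλ·cosφ2=-0.11243271, x=cosφ1·sinφ2-sinφ1·cosφ2·cosΔλ=-0.57808974; θ=atan2(y, x)=-168.9939° <0 so +360° → 191.0061° ≈ 191.0°
Leg 4: φ1=-1.1012469, φ2=-0.8835590, Δφ=0.2176879, Δλ=4.7680632 rad; a=sin²(Δφ/2)+cosφ1·cosφ2·sin²(Δλ/2)=0.1473425666; c=2·atan2(√a, √(1-a))=0.787929113; dist=6371·c=5019.896 ≈ 5019.9 km; running total=25512.6 km
Leg 4 bearing: y=sinΔλ·cosφ2=-0.63342112, x=cosφ1·sinφ2-sinφ1·cosφ2·cosΔλ=-0.31829015; θ=atan2(y, x)=-116.6792° <0 so +360° → 243.3208° ≈ 243.3°
Leg 5: φ1=-0.8835590, φ2=-1.2648122, Δφ=-0.3812532, Δλ=-1.9849036 rad; a=sin²(Δφ/2)+cosφ1·cosφ2·sin²(Δλ/2)=0.1698990515; c=2·atan2(√a, √(1-a))=0.849708792; dist=6371·c=5413.495 ≈ 5413.5 km; running total=30926.1 km
Leg 5 bearing: y=sinΔλ·cosφ2=-0.27577041, x=cosφ1·sinφ2-sinφ1·cosφ2·cosΔλ=-0.69863019; θ=atan2(y, x)=-158.4594° <0 so +360° → 201.5406° ≈ 201.5°
Leg 6: φ1=-1.2648122, φ2=0.4233314, Δφ=1.6881435, Δλ=0.4773353 rad; a=sin²(Δφ/2)+cosφ1·cosφ2·sin²(Δλ/2)=0.5738883956; c=2·atan2(√a, √(1-a))=1.719116331; dist=6371·c=10952.490 ≈ 10952.5 km; running total=41878.6 km
Leg 6 bearing: y=sinΔλ·cosφ2=0.41885944, x=cosφ1·sinφ2-sinφ1·cosφ2·cosΔλ=0.89594575; θ=atan2(y, x)=25.0563° ≈ 25.1°
Leg 7: φ1=0.4233314, φ2=-0.2617383, Δφ=-0.6850697, Δλ=-0.1382405 rad; a=sin²(Δφ/2)+cosφ1·cosφ2·sin²(Δλ/2)=0.1170133330; c=2·atan2(√a, √(1-a))=0.698242320; dist=6371·c=4448.502 ≈ 4448.5 km; running total=46327.1 km
Leg 7 bearing: y=sinΔλ·cosφ2=-0.13310740, x=cosφ1·sinφ2-sinφ1·cosφ2·cosΔλ=-0.62894139; θ=atan2(y, x)=-168.0504° <0 so +360° → 191.9496° ≈ 191.9°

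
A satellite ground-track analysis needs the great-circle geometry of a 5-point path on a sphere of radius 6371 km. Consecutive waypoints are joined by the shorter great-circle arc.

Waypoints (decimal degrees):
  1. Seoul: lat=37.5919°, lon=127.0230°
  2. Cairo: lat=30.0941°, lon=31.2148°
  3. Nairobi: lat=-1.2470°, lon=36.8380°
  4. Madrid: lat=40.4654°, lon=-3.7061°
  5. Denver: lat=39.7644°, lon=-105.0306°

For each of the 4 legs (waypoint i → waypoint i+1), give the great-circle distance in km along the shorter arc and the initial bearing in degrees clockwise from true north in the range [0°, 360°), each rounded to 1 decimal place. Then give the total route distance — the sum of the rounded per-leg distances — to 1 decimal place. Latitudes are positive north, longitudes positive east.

Leg 1: dist=8486.4 km, bearing=297.6°
Leg 2: dist=3535.6 km, bearing=169.3°
Leg 3: dist=6190.9 km, bearing=323.2°
Leg 4: dist=8064.5 km, bearing=307.8°
Total: 26277.4 km

Leg 1: φ1=0.6561024, φ2=0.5252411, Δφ=-0.1308613, Δλ=-1.6721685 rad; a=sin²(Δφ/2)+cosφ1·cosφ2·sin²(Δλ/2)=0.3817472764; c=2·atan2(√a, √(1-a))=1.332028647; dist=6371·c=8486.355 ≈ 8486.4 km; running total=8486.4 km
Leg 1 bearing: y=sinΔλ·cosφ2=-0.86076131, x=cosφ1·sinφ2-sinφ1·cosφ2·cosΔλ=0.45072735; θ=atan2(y, x)=-62.3617° <0 so +360° → 297.6383° ≈ 297.6°
Leg 2: φ1=0.5252411, φ2=-0.0217643, Δφ=-0.5470054, Δλ=0.0981434 rad; a=sin²(Δφ/2)+cosφ1·cosφ2·sin²(Δλ/2)=0.0750382979; c=2·atan2(√a, √(1-a))=0.554956419; dist=6371·c=3535.627 ≈ 3535.6 km; running total=12022.0 km
Leg 2 bearing: y=sinΔλ·cosφ2=0.09796267, x=cosφ1·sinφ2-sinφ1·cosφ2·cosΔλ=-0.51771954; θ=atan2(y, x)=169.2852° ≈ 169.3°
Leg 3: φ1=-0.0217643, φ2=0.7062545, Δφ=0.7280187, Δλ=-0.7076280 rad; a=sin²(Δφ/2)+cosφ1·cosφ2·sin²(Δλ/2)=0.2180628426; c=2·atan2(√a, √(1-a))=0.971726754; dist=6371·c=6190.871 ≈ 6190.9 km; running total=18212.9 km
Leg 3 bearing: y=sinΔλ·cosφ2=-0.49454392, x=cosφ1·sinφ2-sinφ1·cosφ2·cosΔλ=0.66141671; θ=atan2(y, x)=-36.7856° <0 so +360° → 323.2144° ≈ 323.2°
Leg 4: φ1=0.7062545, φ2=0.6940197, Δφ=-0.0122348, Δλ=-1.7684461 rad; a=sin²(Δφ/2)+cosφ1·cosφ2·sin²(Δλ/2)=0.3498612914; c=2·atan2(√a, √(1-a))=1.265812847; dist=6371·c=8064.494 ≈ 8064.5 km; running total=26277.4 km
Leg 4 bearing: y=sinΔλ·cosφ2=-0.75371548, x=cosφ1·sinφ2-sinφ1·cosφ2·cosΔλ=0.58459084; θ=atan2(y, x)=-52.2024° <0 so +360° → 307.7976° ≈ 307.8°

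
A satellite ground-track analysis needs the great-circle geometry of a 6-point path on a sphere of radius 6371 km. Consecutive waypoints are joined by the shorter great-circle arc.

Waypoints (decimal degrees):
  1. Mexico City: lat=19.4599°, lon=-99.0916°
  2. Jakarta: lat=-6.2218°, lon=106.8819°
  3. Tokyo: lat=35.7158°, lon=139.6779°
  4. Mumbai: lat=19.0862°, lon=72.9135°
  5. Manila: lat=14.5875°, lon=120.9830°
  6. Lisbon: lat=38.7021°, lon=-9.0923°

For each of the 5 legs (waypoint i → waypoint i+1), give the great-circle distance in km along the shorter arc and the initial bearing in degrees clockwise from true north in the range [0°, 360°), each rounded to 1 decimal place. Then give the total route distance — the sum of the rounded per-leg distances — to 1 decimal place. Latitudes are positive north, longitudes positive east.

Leg 1: φ1=0.3396393, φ2=-0.1085909, Δφ=-0.4482302, Δλ=3.5949157 rad; a=sin²(Δφ/2)+cosφ1·cosφ2·sin²(Δλ/2)=0.9393771563; c=2·atan2(√a, √(1-a))=2.644042220; dist=6371·c=16845.193 ≈ 16845.2 km; running total=16845.2 km
Leg 1 bearing: y=sinΔλ·cosφ2=-0.43537575, x=cosφ1·sinφ2-sinφ1·cosφ2·cosΔλ=0.19554747; θ=atan2(y, x)=-65.8129° <0 so +360° → 294.1871° ≈ 294.2°
Leg 2: φ1=-0.1085909, φ2=0.6233583, Δφ=0.7319492, Δλ=0.5723982 rad; a=sin²(Δφ/2)+cosφ1·cosφ2·sin²(Δλ/2)=0.1923907270; c=2·atan2(√a, √(1-a))=0.908133173; dist=6371·c=5785.716 ≈ 5785.7 km; running total=22630.9 km
Leg 2 bearing: y=sinΔλ·cosφ2=0.43977748, x=cosφ1·sinφ2-sinφ1·cosφ2·cosΔλ=0.65429497; θ=atan2(y, x)=33.9066° ≈ 33.9°
Leg 3: φ1=0.6233583, φ2=0.3331170, Δφ=-0.2902413, Δλ=-1.1652586 rad; a=sin²(Δφ/2)+cosφ1·cosφ2·sin²(Δλ/2)=0.2532044560; c=2·atan2(√a, √(1-a))=1.054582250; dist=6371·c=6718.744 ≈ 6718.7 km; running total=29349.6 km
Leg 3 bearing: y=sinΔλ·cosφ2=-0.86837687, x=cosφ1·sinφ2-sinφ1·cosφ2·cosΔλ=0.04784819; θ=atan2(y, x)=-86.8462° <0 so +360° → 273.1538° ≈ 273.2°
Leg 4: φ1=0.3331170, φ2=0.2545999, Δφ=-0.0785171, Δλ=0.8389710 rad; a=sin²(Δφ/2)+cosφ1·cosφ2·sin²(Δλ/2)=0.1532534836; c=2·atan2(√a, √(1-a))=0.804470201; dist=6371·c=5125.280 ≈ 5125.3 km; running total=34474.9 km
Leg 4 bearing: y=sinΔλ·cosφ2=0.71997388, x=cosφ1·sinφ2-sinφ1·cosφ2·cosΔλ=0.02655239; θ=atan2(y, x)=87.8879° ≈ 87.9°
Leg 5: φ1=0.2545999, φ2=0.6754791, Δφ=0.4208792, Δλ=-2.2702423 rad; a=sin²(Δφ/2)+cosφ1·cosφ2·sin²(Δλ/2)=0.6643729064; c=2·atan2(√a, √(1-a))=1.905771595; dist=6371·c=12141.671 ≈ 12141.7 km; running total=46616.6 km
Leg 5 bearing: y=sinΔλ·cosφ2=-0.59716704, x=cosφ1·sinφ2-sinφ1·cosφ2·cosΔλ=0.73165410; θ=atan2(y, x)=-39.2209° <0 so +360° → 320.7791° ≈ 320.8°

Leg 1: dist=16845.2 km, bearing=294.2°
Leg 2: dist=5785.7 km, bearing=33.9°
Leg 3: dist=6718.7 km, bearing=273.2°
Leg 4: dist=5125.3 km, bearing=87.9°
Leg 5: dist=12141.7 km, bearing=320.8°
Total: 46616.6 km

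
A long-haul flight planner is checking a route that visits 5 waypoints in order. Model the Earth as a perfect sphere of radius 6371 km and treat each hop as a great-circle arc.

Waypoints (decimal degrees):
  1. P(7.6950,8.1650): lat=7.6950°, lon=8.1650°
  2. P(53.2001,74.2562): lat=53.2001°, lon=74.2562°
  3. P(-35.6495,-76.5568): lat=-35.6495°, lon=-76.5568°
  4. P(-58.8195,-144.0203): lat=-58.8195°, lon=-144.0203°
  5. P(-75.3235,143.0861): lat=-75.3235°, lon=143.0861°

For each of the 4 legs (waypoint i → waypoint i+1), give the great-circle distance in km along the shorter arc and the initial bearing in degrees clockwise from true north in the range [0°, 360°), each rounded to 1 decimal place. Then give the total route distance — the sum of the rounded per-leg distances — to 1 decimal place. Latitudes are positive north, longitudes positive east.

Leg 1: dist=7744.4 km, bearing=35.7°
Leg 2: dist=17021.8 km, bearing=298.9°
Leg 3: dist=5416.2 km, bearing=219.5°
Leg 4: dist=3333.5 km, bearing=209.0°
Total: 33515.9 km

Leg 1: φ1=0.1343031, φ2=0.9285169, Δφ=0.7942138, Δλ=1.1535090 rad; a=sin²(Δφ/2)+cosφ1·cosφ2·sin²(Δλ/2)=0.3260977231; c=2·atan2(√a, √(1-a))=1.215567885; dist=6371·c=7744.383 ≈ 7744.4 km; running total=7744.4 km
Leg 1 bearing: y=sinΔλ·cosφ2=0.54762114, x=cosφ1·sinφ2-sinφ1·cosφ2·cosΔλ=0.76101451; θ=atan2(y, x)=35.7385° ≈ 35.7°
Leg 2: φ1=0.9285169, φ2=-0.6222012, Δφ=-1.5507181, Δλ=-2.6321834 rad; a=sin²(Δφ/2)+cosφ1·cosφ2·sin²(Δλ/2)=0.9458239653; c=2·atan2(√a, √(1-a))=2.671768539; dist=6371·c=17021.837 ≈ 17021.8 km; running total=24766.2 km
Leg 2 bearing: y=sinΔλ·cosφ2=-0.39627261, x=cosφ1·sinφ2-sinφ1·cosφ2·cosΔλ=0.21893376; θ=atan2(y, x)=-61.0801° <0 so +360° → 298.9199° ≈ 298.9°
Leg 3: φ1=-0.6222012, φ2=-1.0265939, Δφ=-0.4043928, Δλ=-1.1774602 rad; a=sin²(Δφ/2)+cosφ1·cosφ2·sin²(Δλ/2)=0.1700613720; c=2·atan2(√a, √(1-a))=0.850140937; dist=6371·c=5416.248 ≈ 5416.2 km; running total=30182.4 km
Leg 3 bearing: y=sinΔλ·cosφ2=-0.47819926, x=cosφ1·sinφ2-sinφ1·cosφ2·cosΔλ=-0.57955800; θ=atan2(y, x)=-140.4736° <0 so +360° → 219.5264° ≈ 219.5°
Leg 4: φ1=-1.0265939, φ2=-1.3146431, Δφ=-0.2880491, Δλ=5.0109520 rad; a=sin²(Δφ/2)+cosφ1·cosφ2·sin²(Δλ/2)=0.0668948856; c=2·atan2(√a, √(1-a))=0.523229007; dist=6371·c=3333.492 ≈ 3333.5 km; running total=33515.9 km
Leg 4 bearing: y=sinΔλ·cosφ2=-0.24215254, x=cosφ1·sinφ2-sinφ1·cosφ2·cosΔλ=-0.43708350; θ=atan2(y, x)=-151.0127° <0 so +360° → 208.9873° ≈ 209.0°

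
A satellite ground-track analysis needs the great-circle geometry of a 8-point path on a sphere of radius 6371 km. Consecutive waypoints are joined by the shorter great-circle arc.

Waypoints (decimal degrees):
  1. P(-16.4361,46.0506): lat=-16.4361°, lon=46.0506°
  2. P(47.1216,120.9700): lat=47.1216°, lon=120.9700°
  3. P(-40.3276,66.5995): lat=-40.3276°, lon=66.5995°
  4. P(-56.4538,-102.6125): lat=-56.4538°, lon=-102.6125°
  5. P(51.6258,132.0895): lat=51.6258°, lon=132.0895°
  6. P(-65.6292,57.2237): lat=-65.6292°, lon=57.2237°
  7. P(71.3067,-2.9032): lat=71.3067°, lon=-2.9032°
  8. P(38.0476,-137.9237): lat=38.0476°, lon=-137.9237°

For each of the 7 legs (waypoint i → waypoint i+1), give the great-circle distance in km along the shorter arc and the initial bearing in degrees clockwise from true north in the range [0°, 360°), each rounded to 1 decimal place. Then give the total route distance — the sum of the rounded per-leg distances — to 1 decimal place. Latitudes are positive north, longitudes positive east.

Leg 1: dist=10246.8 km, bearing=41.1°
Leg 2: dist=11109.1 km, bearing=219.0°
Leg 3: dist=9205.7 km, bearing=186.0°
Leg 4: dist=16500.1 km, bearing=284.8°
Leg 5: dist=14492.4 km, bearing=211.5°
Leg 6: dist=15883.3 km, bearing=332.6°
Leg 7: dist=7349.1 km, bearing=322.5°
Total: 84786.5 km

Leg 1: φ1=-0.2868641, φ2=0.8224271, Δφ=1.1092911, Δλ=1.3075902 rad; a=sin²(Δφ/2)+cosφ1·cosφ2·sin²(Δλ/2)=0.5187702700; c=2·atan2(√a, √(1-a))=1.608345690; dist=6371·c=10246.770 ≈ 10246.8 km; running total=10246.8 km
Leg 1 bearing: y=sinΔλ·cosφ2=0.65701068, x=cosφ1·sinφ2-sinφ1·cosφ2·cosΔλ=0.75294600; θ=atan2(y, x)=41.1075° ≈ 41.1°
Leg 2: φ1=0.8224271, φ2=-0.7038494, Δφ=-1.5262765, Δλ=-0.9489442 rad; a=sin²(Δφ/2)+cosφ1·cosφ2·sin²(Δλ/2)=0.5860239440; c=2·atan2(√a, √(1-a))=1.743704507; dist=6371·c=11109.141 ≈ 11109.1 km; running total=21355.9 km
Leg 2 bearing: y=sinΔλ·cosφ2=-0.61964422, x=cosφ1·sinφ2-sinφ1·cosφ2·cosΔλ=-0.76579408; θ=atan2(y, x)=-141.0219° <0 so +360° → 218.9781° ≈ 219.0°
Leg 3: φ1=-0.7038494, φ2=-0.9853047, Δφ=-0.2814553, Δλ=-2.9533065 rad; a=sin²(Δφ/2)+cosφ1·cosφ2·sin²(Δλ/2)=0.4372363943; c=2·atan2(√a, √(1-a))=1.444937099; dist=6371·c=9205.694 ≈ 9205.7 km; running total=30561.6 km
Leg 3 bearing: y=sinΔλ·cosφ2=-0.10343495, x=cosφ1·sinφ2-sinφ1·cosφ2·cosΔλ=-0.98668340; θ=atan2(y, x)=-174.0155° <0 so +360° → 185.9845° ≈ 186.0°
Leg 4: φ1=-0.9853047, φ2=0.9010402, Δφ=1.8863449, Δλ=4.0963227 rad; a=sin²(Δφ/2)+cosφ1·cosφ2·sin²(Δλ/2)=0.9258116028; c=2·atan2(√a, √(1-a))=2.589870681; dist=6371·c=16500.066 ≈ 16500.1 km; running total=47061.7 km
Leg 4 bearing: y=sinΔλ·cosφ2=-0.50666651, x=cosφ1·sinφ2-sinφ1·cosφ2·cosΔλ=0.13426451; θ=atan2(y, x)=-75.1580° <0 so +360° → 284.8420° ≈ 284.8°
Leg 5: φ1=0.9010402, φ2=-1.1454456, Δφ=-2.0464858, Δλ=-1.3066547 rad; a=sin²(Δφ/2)+cosφ1·cosφ2·sin²(Δλ/2)=0.8236183482; c=2·atan2(√a, √(1-a))=2.274750152; dist=6371·c=14492.433 ≈ 14492.4 km; running total=61554.1 km
Leg 5 bearing: y=sinΔλ·cosφ2=-0.39832864, x=cosφ1·sinφ2-sinφ1·cosφ2·cosΔλ=-0.64993765; θ=atan2(y, x)=-148.4970° <0 so +360° → 211.5030° ≈ 211.5°
Leg 6: φ1=-1.1454456, φ2=1.2445367, Δφ=2.3899823, Δλ=-1.0494124 rad; a=sin²(Δφ/2)+cosφ1·cosφ2·sin²(Δλ/2)=0.8984850743; c=2·atan2(√a, √(1-a))=2.493058658; dist=6371·c=15883.277 ≈ 15883.3 km; running total=77437.4 km
Leg 6 bearing: y=sinΔλ·cosφ2=-0.27791732, x=cosφ1·sinφ2-sinφ1·cosφ2·cosΔλ=0.53628402; θ=atan2(y, x)=-27.3944° <0 so +360° → 332.6056° ≈ 332.6°
Leg 7: φ1=1.2445367, φ2=0.6640559, Δφ=-0.5804808, Δλ=-2.3565523 rad; a=sin²(Δφ/2)+cosφ1·cosφ2·sin²(Δλ/2)=0.2973651546; c=2·atan2(√a, √(1-a))=1.153522513; dist=6371·c=7349.092 ≈ 7349.1 km; running total=84786.5 km
Leg 7 bearing: y=sinΔλ·cosφ2=-0.55664662, x=cosφ1·sinφ2-sinφ1·cosφ2·cosΔλ=0.72519034; θ=atan2(y, x)=-37.5094° <0 so +360° → 322.4906° ≈ 322.5°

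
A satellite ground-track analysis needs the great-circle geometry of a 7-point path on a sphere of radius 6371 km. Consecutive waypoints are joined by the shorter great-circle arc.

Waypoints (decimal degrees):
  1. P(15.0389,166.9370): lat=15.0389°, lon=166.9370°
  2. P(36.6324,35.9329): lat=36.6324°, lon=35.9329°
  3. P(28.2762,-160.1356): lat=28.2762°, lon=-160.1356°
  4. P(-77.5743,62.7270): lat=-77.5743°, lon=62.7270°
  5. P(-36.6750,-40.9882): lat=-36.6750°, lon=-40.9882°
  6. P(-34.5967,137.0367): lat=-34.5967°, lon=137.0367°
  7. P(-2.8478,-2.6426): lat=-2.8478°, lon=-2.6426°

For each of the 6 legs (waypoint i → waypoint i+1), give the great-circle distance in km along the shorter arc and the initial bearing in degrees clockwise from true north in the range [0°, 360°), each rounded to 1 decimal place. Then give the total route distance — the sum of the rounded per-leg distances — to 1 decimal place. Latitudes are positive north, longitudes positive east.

Leg 1: dist=12310.5 km, bearing=319.7°
Leg 2: dist=12604.7 km, bearing=15.4°
Leg 3: dist=14119.4 km, bearing=190.6°
Leg 4: dist=6355.4 km, bearing=248.0°
Leg 5: dist=12087.4 km, bearing=178.3°
Leg 6: dist=14096.4 km, bearing=233.8°
Total: 71573.8 km

Leg 1: φ1=0.2624783, φ2=0.6393560, Δφ=0.3768777, Δλ=-2.2864529 rad; a=sin²(Δφ/2)+cosφ1·cosφ2·sin²(Δλ/2)=0.6768306624; c=2·atan2(√a, √(1-a))=1.932278840; dist=6371·c=12310.548 ≈ 12310.5 km; running total=12310.5 km
Leg 1 bearing: y=sinΔλ·cosφ2=-0.60560181, x=cosφ1·sinφ2-sinφ1·cosφ2·cosΔλ=0.71286051; θ=atan2(y, x)=-40.3492° <0 so +360° → 319.6508° ≈ 319.7°
Leg 2: φ1=0.6393560, φ2=0.4935128, Δφ=-0.1458432, Δλ=-3.4220409 rad; a=sin²(Δφ/2)+cosφ1·cosφ2·sin²(Δλ/2)=0.6982264208; c=2·atan2(√a, √(1-a))=1.978446159; dist=6371·c=12604.680 ≈ 12604.7 km; running total=24915.2 km
Leg 2 bearing: y=sinΔλ·cosφ2=0.24375864, x=cosφ1·sinφ2-sinφ1·cosφ2·cosΔλ=0.88510275; θ=atan2(y, x)=15.3976° ≈ 15.4°
Leg 3: φ1=0.4935128, φ2=-1.3539269, Δφ=-1.8474397, Δλ=3.8896861 rad; a=sin²(Δφ/2)+cosφ1·cosφ2·sin²(Δλ/2)=0.8007626113; c=2·atan2(√a, √(1-a))=2.216205330; dist=6371·c=14119.444 ≈ 14119.4 km; running total=39034.6 km
Leg 3 bearing: y=sinΔλ·cosφ2=-0.14637010, x=cosφ1·sinφ2-sinφ1·cosφ2·cosΔλ=-0.78533000; θ=atan2(y, x)=-169.4423° <0 so +360° → 190.5577° ≈ 190.6°
Leg 4: φ1=-1.3539269, φ2=-0.6400995, Δφ=0.7138274, Δλ=-1.8101717 rad; a=sin²(Δφ/2)+cosφ1·cosφ2·sin²(Δλ/2)=0.2288163379; c=2·atan2(√a, √(1-a))=0.997544003; dist=6371·c=6355.353 ≈ 6355.4 km; running total=45390.0 km
Leg 4 bearing: y=sinΔλ·cosφ2=-0.77916727, x=cosφ1·sinφ2-sinφ1·cosφ2·cosΔλ=-0.31422293; θ=atan2(y, x)=-111.9633° <0 so +360° → 248.0367° ≈ 248.0°
Leg 5: φ1=-0.6400995, φ2=-0.6038263, Δφ=0.0362732, Δλ=3.1071207 rad; a=sin²(Δφ/2)+cosφ1·cosφ2·sin²(Δλ/2)=0.6603442867; c=2·atan2(√a, √(1-a))=1.897252693; dist=6371·c=12087.397 ≈ 12087.4 km; running total=57477.4 km
Leg 5 bearing: y=sinΔλ·cosφ2=0.02837066, x=cosφ1·sinφ2-sinφ1·cosφ2·cosΔλ=-0.94675971; θ=atan2(y, x)=178.2836° ≈ 178.3°
Leg 6: φ1=-0.6038263, φ2=-0.0497035, Δφ=0.5541228, Δλ=-2.4378637 rad; a=sin²(Δφ/2)+cosφ1·cosφ2·sin²(Δλ/2)=0.7993138347; c=2·atan2(√a, √(1-a))=2.212583124; dist=6371·c=14096.367 ≈ 14096.4 km; running total=71573.8 km
Leg 6 bearing: y=sinΔλ·cosφ2=-0.64626617, x=cosφ1·sinφ2-sinφ1·cosφ2·cosΔλ=-0.47327048; θ=atan2(y, x)=-126.2159° <0 so +360° → 233.7841° ≈ 233.8°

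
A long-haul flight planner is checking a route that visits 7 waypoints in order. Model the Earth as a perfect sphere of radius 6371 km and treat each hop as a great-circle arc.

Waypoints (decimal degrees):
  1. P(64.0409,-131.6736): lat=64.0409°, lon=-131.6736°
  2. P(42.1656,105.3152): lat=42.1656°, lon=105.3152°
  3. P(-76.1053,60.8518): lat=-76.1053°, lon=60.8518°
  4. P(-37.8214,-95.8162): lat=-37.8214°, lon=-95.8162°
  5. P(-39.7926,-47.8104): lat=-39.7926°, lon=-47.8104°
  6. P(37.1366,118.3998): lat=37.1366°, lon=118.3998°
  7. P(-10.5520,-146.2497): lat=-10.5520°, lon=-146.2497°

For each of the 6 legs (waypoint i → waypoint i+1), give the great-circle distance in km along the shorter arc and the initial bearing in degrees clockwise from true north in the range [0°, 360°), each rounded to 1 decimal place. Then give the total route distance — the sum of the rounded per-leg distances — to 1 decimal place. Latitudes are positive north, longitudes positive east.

Leg 1: dist=7198.3 km, bearing=316.6°
Leg 2: dist=13525.9 km, bearing=191.4°
Leg 3: dist=7238.5 km, bearing=200.2°
Leg 4: dist=4115.2 km, bearing=108.4°
Leg 5: dist=18780.1 km, bearing=99.5°
Leg 6: dist=11184.2 km, bearing=95.3°
Total: 62042.2 km

Leg 1: φ1=1.1177246, φ2=0.7359286, Δφ=-0.3817960, Δλ=4.1362349 rad; a=sin²(Δφ/2)+cosφ1·cosφ2·sin²(Δλ/2)=0.2866059890; c=2·atan2(√a, √(1-a))=1.129858230; dist=6371·c=7198.327 ≈ 7198.3 km; running total=7198.3 km
Leg 1 bearing: y=sinΔλ·cosφ2=-0.62155021, x=cosφ1·sinφ2-sinφ1·cosφ2·cosΔλ=0.65690739; θ=atan2(y, x)=-43.4158° <0 so +360° → 316.5842° ≈ 316.6°
Leg 2: φ1=0.7359286, φ2=-1.3282881, Δφ=-2.0642166, Δλ=-0.7760327 rad; a=sin²(Δφ/2)+cosφ1·cosφ2·sin²(Δλ/2)=0.7623002578; c=2·atan2(√a, √(1-a))=2.123042135; dist=6371·c=13525.901 ≈ 13525.9 km; running total=20724.2 km
Leg 2 bearing: y=sinΔλ·cosφ2=-0.16820568, x=cosφ1·sinφ2-sinφ1·cosφ2·cosΔλ=-0.83456644; θ=atan2(y, x)=-168.6048° <0 so +360° → 191.3952° ≈ 191.4°
Leg 3: φ1=-1.3282881, φ2=-0.6601080, Δφ=0.6681801, Δλ=-2.7343724 rad; a=sin²(Δφ/2)+cosφ1·cosφ2·sin²(Δλ/2)=0.2894602275; c=2·atan2(√a, √(1-a))=1.136161129; dist=6371·c=7238.483 ≈ 7238.5 km; running total=27962.7 km
Leg 3 bearing: y=sinΔλ·cosφ2=-0.31285684, x=cosφ1·sinφ2-sinφ1·cosφ2·cosΔλ=-0.85135927; θ=atan2(y, x)=-159.8227° <0 so +360° → 200.1773° ≈ 200.2°
Leg 4: φ1=-0.6601080, φ2=-0.6945119, Δφ=-0.0344039, Δλ=0.8378593 rad; a=sin²(Δφ/2)+cosφ1·cosφ2·sin²(Δλ/2)=0.1007297054; c=2·atan2(√a, √(1-a))=0.645929531; dist=6371·c=4115.217 ≈ 4115.2 km; running total=32077.9 km
Leg 4 bearing: y=sinΔλ·cosφ2=0.57105940, x=cosφ1·sinφ2-sinφ1·cosφ2·cosΔλ=-0.19032627; θ=atan2(y, x)=108.4325° ≈ 108.4°
Leg 5: φ1=-0.6945119, φ2=0.6481559, Δφ=1.3426678, Δλ=2.9009152 rad; a=sin²(Δφ/2)+cosφ1·cosφ2·sin²(Δλ/2)=0.9906351699; c=2·atan2(√a, √(1-a))=2.947745184; dist=6371·c=18780.085 ≈ 18780.1 km; running total=50858.0 km
Leg 5 bearing: y=sinΔλ·cosφ2=0.19002067, x=cosφ1·sinφ2-sinφ1·cosφ2·cosΔλ=-0.03163327; θ=atan2(y, x)=99.4515° ≈ 99.5°
Leg 6: φ1=0.6481559, φ2=-0.1841671, Δφ=-0.8323231, Δλ=-4.6190051 rad; a=sin²(Δφ/2)+cosφ1·cosφ2·sin²(Δλ/2)=0.5918188175; c=2·atan2(√a, √(1-a))=1.755482075; dist=6371·c=11184.176 ≈ 11184.2 km; running total=62042.2 km
Leg 6 bearing: y=sinΔλ·cosφ2=0.97880569, x=cosφ1·sinφ2-sinφ1·cosφ2·cosΔλ=-0.09064568; θ=atan2(y, x)=95.2910° ≈ 95.3°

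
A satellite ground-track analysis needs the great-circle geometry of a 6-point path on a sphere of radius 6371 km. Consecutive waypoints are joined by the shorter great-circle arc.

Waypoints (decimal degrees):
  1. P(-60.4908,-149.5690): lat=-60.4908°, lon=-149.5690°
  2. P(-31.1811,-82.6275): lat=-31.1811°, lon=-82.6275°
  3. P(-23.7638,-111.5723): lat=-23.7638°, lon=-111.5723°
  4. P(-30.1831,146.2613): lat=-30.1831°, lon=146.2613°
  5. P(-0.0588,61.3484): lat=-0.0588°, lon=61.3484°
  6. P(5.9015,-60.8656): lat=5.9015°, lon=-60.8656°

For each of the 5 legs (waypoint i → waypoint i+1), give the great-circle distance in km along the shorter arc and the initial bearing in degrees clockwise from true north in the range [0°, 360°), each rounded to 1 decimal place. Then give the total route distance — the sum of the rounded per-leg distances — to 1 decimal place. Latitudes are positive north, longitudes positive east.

Leg 1: φ1=-1.0557636, φ2=-0.5442129, Δφ=0.5115508, Δλ=1.1683496 rad; a=sin²(Δφ/2)+cosφ1·cosφ2·sin²(Δλ/2)=0.1921833431; c=2·atan2(√a, √(1-a))=0.907606948; dist=6371·c=5782.364 ≈ 5782.4 km; running total=5782.4 km
Leg 1 bearing: y=sinΔλ·cosφ2=0.78718249, x=cosφ1·sinφ2-sinφ1·cosφ2·cosΔλ=0.03659723; θ=atan2(y, x)=87.3382° ≈ 87.3°
Leg 2: φ1=-0.5442129, φ2=-0.4147566, Δφ=0.1294563, Δλ=-0.5051821 rad; a=sin²(Δφ/2)+cosφ1·cosφ2·sin²(Δλ/2)=0.0530874491; c=2·atan2(√a, √(1-a))=0.464992114; dist=6371·c=2962.465 ≈ 2962.5 km; running total=8744.9 km
Leg 2 bearing: y=sinΔλ·cosφ2=-0.44293338, x=cosφ1·sinφ2-sinφ1·cosφ2·cosΔλ=0.06990500; θ=atan2(y, x)=-81.0314° <0 so +360° → 278.9686° ≈ 279.0°
Leg 3: φ1=-0.4147566, φ2=-0.5267945, Δφ=-0.1120379, Δλ=4.5000452 rad; a=sin²(Δφ/2)+cosφ1·cosφ2·sin²(Δλ/2)=0.4820673286; c=2·atan2(√a, √(1-a))=1.534923291; dist=6371·c=9778.996 ≈ 9779.0 km; running total=18523.9 km
Leg 3 bearing: y=sinΔλ·cosφ2=-0.84500789, x=cosφ1·sinφ2-sinφ1·cosφ2·cosΔλ=-0.53354975; θ=atan2(y, x)=-122.2689° <0 so +360° → 237.7311° ≈ 237.7°
Leg 4: φ1=-0.5267945, φ2=-0.0010263, Δφ=0.5257682, Δλ=-1.4820097 rad; a=sin²(Δφ/2)+cosφ1·cosφ2·sin²(Δλ/2)=0.4614178217; c=2·atan2(√a, √(1-a))=1.493555187; dist=6371·c=9515.440 ≈ 9515.4 km; running total=28039.3 km
Leg 4 bearing: y=sinΔλ·cosφ2=-0.99606053, x=cosφ1·sinφ2-sinφ1·cosφ2·cosΔλ=0.04369305; θ=atan2(y, x)=-87.4883° <0 so +360° → 272.5117° ≈ 272.5°
Leg 5: φ1=-0.0010263, φ2=0.1030006, Δφ=0.1040269, Δλ=-2.1330367 rad; a=sin²(Δφ/2)+cosφ1·cosφ2·sin²(Δλ/2)=0.7651814949; c=2·atan2(√a, √(1-a))=2.129825005; dist=6371·c=13569.115 ≈ 13569.1 km; running total=41608.4 km
Leg 5 bearing: y=sinΔλ·cosφ2=-0.84157891, x=cosφ1·sinφ2-sinφ1·cosφ2·cosΔλ=0.10227435; θ=atan2(y, x)=-83.0710° <0 so +360° → 276.9290° ≈ 276.9°

Leg 1: dist=5782.4 km, bearing=87.3°
Leg 2: dist=2962.5 km, bearing=279.0°
Leg 3: dist=9779.0 km, bearing=237.7°
Leg 4: dist=9515.4 km, bearing=272.5°
Leg 5: dist=13569.1 km, bearing=276.9°
Total: 41608.4 km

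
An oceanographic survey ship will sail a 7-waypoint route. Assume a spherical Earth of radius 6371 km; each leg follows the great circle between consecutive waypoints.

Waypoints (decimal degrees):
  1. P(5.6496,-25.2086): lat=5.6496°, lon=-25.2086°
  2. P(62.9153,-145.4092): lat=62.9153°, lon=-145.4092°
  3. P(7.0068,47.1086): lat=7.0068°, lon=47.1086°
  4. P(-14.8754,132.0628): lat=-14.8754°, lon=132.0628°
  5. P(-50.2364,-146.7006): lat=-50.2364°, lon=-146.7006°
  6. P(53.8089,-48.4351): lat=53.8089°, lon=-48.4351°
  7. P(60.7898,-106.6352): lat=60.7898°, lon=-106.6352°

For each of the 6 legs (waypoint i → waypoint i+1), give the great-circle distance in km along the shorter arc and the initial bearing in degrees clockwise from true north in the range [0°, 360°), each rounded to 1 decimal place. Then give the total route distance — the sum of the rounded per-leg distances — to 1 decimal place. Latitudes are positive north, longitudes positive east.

Leg 1: dist=10904.2 km, bearing=336.6°
Leg 2: dist=12167.4 km, bearing=346.8°
Leg 3: dist=9669.4 km, bearing=105.4°
Leg 4: dist=8122.9 km, bearing=138.6°
Leg 5: dist=14725.4 km, bearing=52.3°
Leg 6: dist=3458.1 km, bearing=306.6°
Total: 59047.4 km

Leg 1: φ1=0.0986041, φ2=1.0980791, Δφ=0.9994750, Δλ=-2.0978962 rad; a=sin²(Δφ/2)+cosφ1·cosφ2·sin²(Δλ/2)=0.5701358725; c=2·atan2(√a, √(1-a))=1.711532195; dist=6371·c=10904.172 ≈ 10904.2 km; running total=10904.2 km
Leg 1 bearing: y=sinΔλ·cosφ2=-0.39350812, x=cosφ1·sinφ2-sinφ1·cosφ2·cosΔλ=0.90855666; θ=atan2(y, x)=-23.4181° <0 so +360° → 336.5819° ≈ 336.6°
Leg 2: φ1=1.0980791, φ2=0.1222917, Δφ=-0.9757874, Δλ=3.3600695 rad; a=sin²(Δφ/2)+cosφ1·cosφ2·sin²(Δλ/2)=0.6662775202; c=2·atan2(√a, √(1-a))=1.909807852; dist=6371·c=12167.386 ≈ 12167.4 km; running total=23071.6 km
Leg 2 bearing: y=sinΔλ·cosφ2=-0.21512420, x=cosφ1·sinφ2-sinφ1·cosφ2·cosΔλ=0.91822041; θ=atan2(y, x)=-13.1857° <0 so +360° → 346.8143° ≈ 346.8°
Leg 3: φ1=0.1222917, φ2=-0.2596247, Δφ=-0.3819164, Δλ=1.4827305 rad; a=sin²(Δφ/2)+cosφ1·cosφ2·sin²(Δλ/2)=0.4734733368; c=2·atan2(√a, √(1-a))=1.517718081; dist=6371·c=9669.382 ≈ 9669.4 km; running total=32741.0 km
Leg 3 bearing: y=sinΔλ·cosφ2=0.96274098, x=cosφ1·sinφ2-sinφ1·cosφ2·cosΔλ=-0.26517005; θ=atan2(y, x)=105.3993° ≈ 105.4°
Leg 4: φ1=-0.2596247, φ2=-0.8767906, Δφ=-0.6171659, Δλ=-4.8653392 rad; a=sin²(Δφ/2)+cosφ1·cosφ2·sin²(Δλ/2)=0.3542400936; c=2·atan2(√a, √(1-a))=1.274981049; dist=6371·c=8122.904 ≈ 8122.9 km; running total=40863.9 km
Leg 4 bearing: y=sinΔλ·cosφ2=0.63215448, x=cosφ1·sinφ2-sinφ1·cosφ2·cosΔλ=-0.71791149; θ=atan2(y, x)=138.6346° ≈ 138.6°
Leg 5: φ1=-0.8767906, φ2=0.9391425, Δφ=1.8159331, Δλ=1.7150565 rad; a=sin²(Δφ/2)+cosφ1·cosφ2·sin²(Δλ/2)=0.8373344128; c=2·atan2(√a, √(1-a))=2.311312264; dist=6371·c=14725.370 ≈ 14725.4 km; running total=55589.3 km
Leg 5 bearing: y=sinΔλ·cosφ2=0.58434672, x=cosφ1·sinφ2-sinφ1·cosφ2·cosΔλ=0.45095553; θ=atan2(y, x)=52.3417° ≈ 52.3°
Leg 6: φ1=0.9391425, φ2=1.0609822, Δφ=0.1218397, Δλ=-1.0157834 rad; a=sin²(Δφ/2)+cosφ1·cosφ2·sin²(Δλ/2)=0.0718638372; c=2·atan2(√a, √(1-a))=0.542787251; dist=6371·c=3458.098 ≈ 3458.1 km; running total=59047.4 km
Leg 6 bearing: y=sinΔλ·cosφ2=-0.41476088, x=cosφ1·sinφ2-sinφ1·cosφ2·cosΔλ=0.30784918; θ=atan2(y, x)=-53.4160° <0 so +360° → 306.5840° ≈ 306.6°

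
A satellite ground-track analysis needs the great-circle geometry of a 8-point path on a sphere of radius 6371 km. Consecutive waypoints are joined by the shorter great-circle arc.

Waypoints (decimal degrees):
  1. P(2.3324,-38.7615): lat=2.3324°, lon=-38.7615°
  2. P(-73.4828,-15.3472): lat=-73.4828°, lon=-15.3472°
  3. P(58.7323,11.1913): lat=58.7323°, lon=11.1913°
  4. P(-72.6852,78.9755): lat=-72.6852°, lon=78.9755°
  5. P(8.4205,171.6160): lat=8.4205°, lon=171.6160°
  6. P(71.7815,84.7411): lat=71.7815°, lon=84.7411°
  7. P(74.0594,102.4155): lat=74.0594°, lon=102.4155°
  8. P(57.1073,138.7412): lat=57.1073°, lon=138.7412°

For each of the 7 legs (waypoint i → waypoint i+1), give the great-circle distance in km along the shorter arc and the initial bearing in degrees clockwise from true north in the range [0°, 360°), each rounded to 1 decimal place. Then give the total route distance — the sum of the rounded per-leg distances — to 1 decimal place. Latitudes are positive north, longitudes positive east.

Leg 1: φ1=0.0407081, φ2=-1.2825168, Δφ=-1.3232249, Δλ=0.4086566 rad; a=sin²(Δφ/2)+cosφ1·cosφ2·sin²(Δλ/2)=0.3891706105; c=2·atan2(√a, √(1-a))=1.347281089; dist=6371·c=8583.528 ≈ 8583.5 km; running total=8583.5 km
Leg 1 bearing: y=sinΔλ·cosφ2=0.11297552, x=cosφ1·sinφ2-sinφ1·cosφ2·cosΔλ=-0.96855765; θ=atan2(y, x)=173.3469° ≈ 173.3°
Leg 2: φ1=-1.2825168, φ2=1.0250720, Δφ=2.3075888, Δλ=0.4631842 rad; a=sin²(Δφ/2)+cosφ1·cosφ2·sin²(Δλ/2)=0.8437319878; c=2·atan2(√a, √(1-a))=2.328787485; dist=6371·c=14836.705 ≈ 14836.7 km; running total=23420.2 km
Leg 2 bearing: y=sinΔλ·cosφ2=0.23190540, x=cosφ1·sinφ2-sinφ1·cosφ2·cosΔλ=0.68819559; θ=atan2(y, x)=18.6226° ≈ 18.6°
Leg 3: φ1=1.0250720, φ2=-1.2685961, Δφ=-2.2936681, Δλ=1.1830575 rad; a=sin²(Δφ/2)+cosφ1·cosφ2·sin²(Δλ/2)=0.8788052918; c=2·atan2(√a, √(1-a))=2.430440842; dist=6371·c=15484.339 ≈ 15484.3 km; running total=38904.5 km
Leg 3 bearing: y=sinΔλ·cosφ2=0.27552796, x=cosφ1·sinφ2-sinφ1·cosφ2·cosΔλ=-0.59170140; θ=atan2(y, x)=155.0308° ≈ 155.0°
Leg 4: φ1=-1.2685961, φ2=0.1469654, Δφ=1.4155615, Δλ=1.6168817 rad; a=sin²(Δφ/2)+cosφ1·cosφ2·sin²(Δλ/2)=0.5766821894; c=2·atan2(√a, √(1-a))=1.724768364; dist=6371·c=10988.499 ≈ 10988.5 km; running total=49893.0 km
Leg 4 bearing: y=sinΔλ·cosφ2=0.98816970, x=cosφ1·sinφ2-sinφ1·cosφ2·cosΔλ=0.00007547; θ=atan2(y, x)=89.9956° ≈ 90.0°
Leg 5: φ1=0.1469654, φ2=1.2528235, Δφ=1.1058581, Δλ=-1.5162530 rad; a=sin²(Δφ/2)+cosφ1·cosφ2·sin²(Δλ/2)=0.4220217151; c=2·atan2(√a, √(1-a))=1.414200528; dist=6371·c=9009.872 ≈ 9009.9 km; running total=58902.9 km
Leg 5 bearing: y=sinΔλ·cosφ2=-0.31217670, x=cosφ1·sinφ2-sinφ1·cosφ2·cosΔλ=0.93713567; θ=atan2(y, x)=-18.4238° <0 so +360° → 341.5762° ≈ 341.6°
Leg 6: φ1=1.2528235, φ2=1.2925804, Δφ=0.0397569, Δλ=0.3084765 rad; a=sin²(Δφ/2)+cosφ1·cosφ2·sin²(Δλ/2)=0.0024216115; c=2·atan2(√a, √(1-a))=0.098459510; dist=6371·c=627.286 ≈ 627.3 km; running total=59530.2 km
Leg 6 bearing: y=sinΔλ·cosφ2=0.08338293, x=cosφ1·sinφ2-sinφ1·cosφ2·cosΔλ=0.05206032; θ=atan2(y, x)=58.0213° ≈ 58.0°
Leg 7: φ1=1.2925804, φ2=0.9967104, Δφ=-0.2958700, Δλ=0.6340031 rad; a=sin²(Δφ/2)+cosφ1·cosφ2·sin²(Δλ/2)=0.0362181280; c=2·atan2(√a, √(1-a))=0.382957057; dist=6371·c=2439.819 ≈ 2439.8 km; running total=61970.0 km
Leg 7 bearing: y=sinΔλ·cosφ2=0.32169939, x=cosφ1·sinφ2-sinφ1·cosφ2·cosΔλ=-0.19009210; θ=atan2(y, x)=120.5788° ≈ 120.6°

Leg 1: dist=8583.5 km, bearing=173.3°
Leg 2: dist=14836.7 km, bearing=18.6°
Leg 3: dist=15484.3 km, bearing=155.0°
Leg 4: dist=10988.5 km, bearing=90.0°
Leg 5: dist=9009.9 km, bearing=341.6°
Leg 6: dist=627.3 km, bearing=58.0°
Leg 7: dist=2439.8 km, bearing=120.6°
Total: 61970.0 km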